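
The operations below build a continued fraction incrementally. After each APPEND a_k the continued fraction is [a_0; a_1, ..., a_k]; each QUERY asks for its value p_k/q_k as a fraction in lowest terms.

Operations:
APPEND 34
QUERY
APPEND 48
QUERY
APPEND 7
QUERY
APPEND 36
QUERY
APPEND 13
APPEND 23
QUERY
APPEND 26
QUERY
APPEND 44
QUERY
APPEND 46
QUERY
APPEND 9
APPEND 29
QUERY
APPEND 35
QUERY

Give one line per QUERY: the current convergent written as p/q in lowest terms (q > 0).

34/1
1633/48
11465/337
414373/12180
124575595/3661751
3244363784/95364203
142876582091/4199686683
6575567139970/193280951621
1726942011552779/50761400238509
60502293385189086/1778392736599087

APPEND 34: p_0 = 34·1 + 0 = 34, q_0 = 34·0 + 1 = 1 → 34/1
APPEND 48: p_1 = 48·34 + 1 = 1633, q_1 = 48·1 + 0 = 48 → 1633/48
APPEND 7: p_2 = 7·1633 + 34 = 11465, q_2 = 7·48 + 1 = 337 → 11465/337
APPEND 36: p_3 = 36·11465 + 1633 = 414373, q_3 = 36·337 + 48 = 12180 → 414373/12180
APPEND 13: p_4 = 13·414373 + 11465 = 5398314, q_4 = 13·12180 + 337 = 158677 → 5398314/158677
APPEND 23: p_5 = 23·5398314 + 414373 = 124575595, q_5 = 23·158677 + 12180 = 3661751 → 124575595/3661751
APPEND 26: p_6 = 26·124575595 + 5398314 = 3244363784, q_6 = 26·3661751 + 158677 = 95364203 → 3244363784/95364203
APPEND 44: p_7 = 44·3244363784 + 124575595 = 142876582091, q_7 = 44·95364203 + 3661751 = 4199686683 → 142876582091/4199686683
APPEND 46: p_8 = 46·142876582091 + 3244363784 = 6575567139970, q_8 = 46·4199686683 + 95364203 = 193280951621 → 6575567139970/193280951621
APPEND 9: p_9 = 9·6575567139970 + 142876582091 = 59322980841821, q_9 = 9·193280951621 + 4199686683 = 1743728251272 → 59322980841821/1743728251272
APPEND 29: p_10 = 29·59322980841821 + 6575567139970 = 1726942011552779, q_10 = 29·1743728251272 + 193280951621 = 50761400238509 → 1726942011552779/50761400238509
APPEND 35: p_11 = 35·1726942011552779 + 59322980841821 = 60502293385189086, q_11 = 35·50761400238509 + 1743728251272 = 1778392736599087 → 60502293385189086/1778392736599087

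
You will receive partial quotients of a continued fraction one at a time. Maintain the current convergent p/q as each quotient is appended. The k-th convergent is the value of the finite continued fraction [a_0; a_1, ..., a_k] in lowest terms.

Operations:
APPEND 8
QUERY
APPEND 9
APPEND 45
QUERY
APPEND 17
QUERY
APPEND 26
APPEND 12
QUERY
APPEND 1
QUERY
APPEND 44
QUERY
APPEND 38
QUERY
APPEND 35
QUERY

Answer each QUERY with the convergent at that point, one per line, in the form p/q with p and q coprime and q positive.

APPEND 8: p_0 = 8·1 + 0 = 8, q_0 = 8·0 + 1 = 1 → 8/1
APPEND 9: p_1 = 9·8 + 1 = 73, q_1 = 9·1 + 0 = 9 → 73/9
APPEND 45: p_2 = 45·73 + 8 = 3293, q_2 = 45·9 + 1 = 406 → 3293/406
APPEND 17: p_3 = 17·3293 + 73 = 56054, q_3 = 17·406 + 9 = 6911 → 56054/6911
APPEND 26: p_4 = 26·56054 + 3293 = 1460697, q_4 = 26·6911 + 406 = 180092 → 1460697/180092
APPEND 12: p_5 = 12·1460697 + 56054 = 17584418, q_5 = 12·180092 + 6911 = 2168015 → 17584418/2168015
APPEND 1: p_6 = 1·17584418 + 1460697 = 19045115, q_6 = 1·2168015 + 180092 = 2348107 → 19045115/2348107
APPEND 44: p_7 = 44·19045115 + 17584418 = 855569478, q_7 = 44·2348107 + 2168015 = 105484723 → 855569478/105484723
APPEND 38: p_8 = 38·855569478 + 19045115 = 32530685279, q_8 = 38·105484723 + 2348107 = 4010767581 → 32530685279/4010767581
APPEND 35: p_9 = 35·32530685279 + 855569478 = 1139429554243, q_9 = 35·4010767581 + 105484723 = 140482350058 → 1139429554243/140482350058

8/1
3293/406
56054/6911
17584418/2168015
19045115/2348107
855569478/105484723
32530685279/4010767581
1139429554243/140482350058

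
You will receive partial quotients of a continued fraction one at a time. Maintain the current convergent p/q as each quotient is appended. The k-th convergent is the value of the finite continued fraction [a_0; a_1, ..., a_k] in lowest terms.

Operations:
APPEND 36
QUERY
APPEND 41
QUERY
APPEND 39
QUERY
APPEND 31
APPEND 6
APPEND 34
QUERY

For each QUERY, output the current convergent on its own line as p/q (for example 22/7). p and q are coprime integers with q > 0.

APPEND 36: p_0 = 36·1 + 0 = 36, q_0 = 36·0 + 1 = 1 → 36/1
APPEND 41: p_1 = 41·36 + 1 = 1477, q_1 = 41·1 + 0 = 41 → 1477/41
APPEND 39: p_2 = 39·1477 + 36 = 57639, q_2 = 39·41 + 1 = 1600 → 57639/1600
APPEND 31: p_3 = 31·57639 + 1477 = 1788286, q_3 = 31·1600 + 41 = 49641 → 1788286/49641
APPEND 6: p_4 = 6·1788286 + 57639 = 10787355, q_4 = 6·49641 + 1600 = 299446 → 10787355/299446
APPEND 34: p_5 = 34·10787355 + 1788286 = 368558356, q_5 = 34·299446 + 49641 = 10230805 → 368558356/10230805

36/1
1477/41
57639/1600
368558356/10230805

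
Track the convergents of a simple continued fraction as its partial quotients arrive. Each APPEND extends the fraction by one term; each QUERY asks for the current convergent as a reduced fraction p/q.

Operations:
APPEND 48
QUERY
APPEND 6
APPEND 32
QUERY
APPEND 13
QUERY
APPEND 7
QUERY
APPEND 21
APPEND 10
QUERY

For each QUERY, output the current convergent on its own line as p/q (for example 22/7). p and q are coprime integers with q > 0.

APPEND 48: p_0 = 48·1 + 0 = 48, q_0 = 48·0 + 1 = 1 → 48/1
APPEND 6: p_1 = 6·48 + 1 = 289, q_1 = 6·1 + 0 = 6 → 289/6
APPEND 32: p_2 = 32·289 + 48 = 9296, q_2 = 32·6 + 1 = 193 → 9296/193
APPEND 13: p_3 = 13·9296 + 289 = 121137, q_3 = 13·193 + 6 = 2515 → 121137/2515
APPEND 7: p_4 = 7·121137 + 9296 = 857255, q_4 = 7·2515 + 193 = 17798 → 857255/17798
APPEND 21: p_5 = 21·857255 + 121137 = 18123492, q_5 = 21·17798 + 2515 = 376273 → 18123492/376273
APPEND 10: p_6 = 10·18123492 + 857255 = 182092175, q_6 = 10·376273 + 17798 = 3780528 → 182092175/3780528

48/1
9296/193
121137/2515
857255/17798
182092175/3780528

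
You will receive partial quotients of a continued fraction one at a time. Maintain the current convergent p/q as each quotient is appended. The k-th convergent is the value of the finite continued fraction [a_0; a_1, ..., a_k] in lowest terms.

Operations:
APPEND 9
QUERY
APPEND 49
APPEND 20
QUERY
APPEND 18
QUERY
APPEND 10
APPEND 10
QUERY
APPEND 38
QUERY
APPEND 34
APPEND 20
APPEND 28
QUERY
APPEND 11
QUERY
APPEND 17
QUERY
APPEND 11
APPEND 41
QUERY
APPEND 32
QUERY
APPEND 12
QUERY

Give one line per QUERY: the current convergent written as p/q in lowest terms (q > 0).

9/1
8849/981
159724/17707
16220614/1798217
617989421/68510297
11813933684396/1309692493031
130374445736337/14453308899938
2228179511202125/247015943791977
1012482491338550317/112243792258871062
32424080071902569856/3594532980974485669
390101443354169388589/43246639563952699090

APPEND 9: p_0 = 9·1 + 0 = 9, q_0 = 9·0 + 1 = 1 → 9/1
APPEND 49: p_1 = 49·9 + 1 = 442, q_1 = 49·1 + 0 = 49 → 442/49
APPEND 20: p_2 = 20·442 + 9 = 8849, q_2 = 20·49 + 1 = 981 → 8849/981
APPEND 18: p_3 = 18·8849 + 442 = 159724, q_3 = 18·981 + 49 = 17707 → 159724/17707
APPEND 10: p_4 = 10·159724 + 8849 = 1606089, q_4 = 10·17707 + 981 = 178051 → 1606089/178051
APPEND 10: p_5 = 10·1606089 + 159724 = 16220614, q_5 = 10·178051 + 17707 = 1798217 → 16220614/1798217
APPEND 38: p_6 = 38·16220614 + 1606089 = 617989421, q_6 = 38·1798217 + 178051 = 68510297 → 617989421/68510297
APPEND 34: p_7 = 34·617989421 + 16220614 = 21027860928, q_7 = 34·68510297 + 1798217 = 2331148315 → 21027860928/2331148315
APPEND 20: p_8 = 20·21027860928 + 617989421 = 421175207981, q_8 = 20·2331148315 + 68510297 = 46691476597 → 421175207981/46691476597
APPEND 28: p_9 = 28·421175207981 + 21027860928 = 11813933684396, q_9 = 28·46691476597 + 2331148315 = 1309692493031 → 11813933684396/1309692493031
APPEND 11: p_10 = 11·11813933684396 + 421175207981 = 130374445736337, q_10 = 11·1309692493031 + 46691476597 = 14453308899938 → 130374445736337/14453308899938
APPEND 17: p_11 = 17·130374445736337 + 11813933684396 = 2228179511202125, q_11 = 17·14453308899938 + 1309692493031 = 247015943791977 → 2228179511202125/247015943791977
APPEND 11: p_12 = 11·2228179511202125 + 130374445736337 = 24640349068959712, q_12 = 11·247015943791977 + 14453308899938 = 2731628690611685 → 24640349068959712/2731628690611685
APPEND 41: p_13 = 41·24640349068959712 + 2228179511202125 = 1012482491338550317, q_13 = 41·2731628690611685 + 247015943791977 = 112243792258871062 → 1012482491338550317/112243792258871062
APPEND 32: p_14 = 32·1012482491338550317 + 24640349068959712 = 32424080071902569856, q_14 = 32·112243792258871062 + 2731628690611685 = 3594532980974485669 → 32424080071902569856/3594532980974485669
APPEND 12: p_15 = 12·32424080071902569856 + 1012482491338550317 = 390101443354169388589, q_15 = 12·3594532980974485669 + 112243792258871062 = 43246639563952699090 → 390101443354169388589/43246639563952699090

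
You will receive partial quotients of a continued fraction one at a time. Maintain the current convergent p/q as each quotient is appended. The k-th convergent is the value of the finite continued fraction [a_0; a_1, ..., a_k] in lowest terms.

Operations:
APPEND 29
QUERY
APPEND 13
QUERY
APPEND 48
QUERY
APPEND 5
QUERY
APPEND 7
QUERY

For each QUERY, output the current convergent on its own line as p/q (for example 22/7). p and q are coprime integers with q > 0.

APPEND 29: p_0 = 29·1 + 0 = 29, q_0 = 29·0 + 1 = 1 → 29/1
APPEND 13: p_1 = 13·29 + 1 = 378, q_1 = 13·1 + 0 = 13 → 378/13
APPEND 48: p_2 = 48·378 + 29 = 18173, q_2 = 48·13 + 1 = 625 → 18173/625
APPEND 5: p_3 = 5·18173 + 378 = 91243, q_3 = 5·625 + 13 = 3138 → 91243/3138
APPEND 7: p_4 = 7·91243 + 18173 = 656874, q_4 = 7·3138 + 625 = 22591 → 656874/22591

29/1
378/13
18173/625
91243/3138
656874/22591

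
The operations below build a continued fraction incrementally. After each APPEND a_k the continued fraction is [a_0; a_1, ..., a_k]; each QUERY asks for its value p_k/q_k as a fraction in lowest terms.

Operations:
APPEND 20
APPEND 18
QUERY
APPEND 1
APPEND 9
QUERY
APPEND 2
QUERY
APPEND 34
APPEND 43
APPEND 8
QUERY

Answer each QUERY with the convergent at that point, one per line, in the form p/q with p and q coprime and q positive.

APPEND 20: p_0 = 20·1 + 0 = 20, q_0 = 20·0 + 1 = 1 → 20/1
APPEND 18: p_1 = 18·20 + 1 = 361, q_1 = 18·1 + 0 = 18 → 361/18
APPEND 1: p_2 = 1·361 + 20 = 381, q_2 = 1·18 + 1 = 19 → 381/19
APPEND 9: p_3 = 9·381 + 361 = 3790, q_3 = 9·19 + 18 = 189 → 3790/189
APPEND 2: p_4 = 2·3790 + 381 = 7961, q_4 = 2·189 + 19 = 397 → 7961/397
APPEND 34: p_5 = 34·7961 + 3790 = 274464, q_5 = 34·397 + 189 = 13687 → 274464/13687
APPEND 43: p_6 = 43·274464 + 7961 = 11809913, q_6 = 43·13687 + 397 = 588938 → 11809913/588938
APPEND 8: p_7 = 8·11809913 + 274464 = 94753768, q_7 = 8·588938 + 13687 = 4725191 → 94753768/4725191

361/18
3790/189
7961/397
94753768/4725191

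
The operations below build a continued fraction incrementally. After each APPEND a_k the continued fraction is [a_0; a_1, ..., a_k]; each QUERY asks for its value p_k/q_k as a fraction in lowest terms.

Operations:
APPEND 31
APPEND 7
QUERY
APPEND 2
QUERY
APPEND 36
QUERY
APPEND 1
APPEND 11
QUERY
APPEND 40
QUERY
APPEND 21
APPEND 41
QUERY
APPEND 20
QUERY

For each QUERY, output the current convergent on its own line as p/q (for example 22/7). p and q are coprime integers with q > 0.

218/7
467/15
17030/547
209497/6729
8397377/269722
7247128351/232776253
145119121434/4661195951

APPEND 31: p_0 = 31·1 + 0 = 31, q_0 = 31·0 + 1 = 1 → 31/1
APPEND 7: p_1 = 7·31 + 1 = 218, q_1 = 7·1 + 0 = 7 → 218/7
APPEND 2: p_2 = 2·218 + 31 = 467, q_2 = 2·7 + 1 = 15 → 467/15
APPEND 36: p_3 = 36·467 + 218 = 17030, q_3 = 36·15 + 7 = 547 → 17030/547
APPEND 1: p_4 = 1·17030 + 467 = 17497, q_4 = 1·547 + 15 = 562 → 17497/562
APPEND 11: p_5 = 11·17497 + 17030 = 209497, q_5 = 11·562 + 547 = 6729 → 209497/6729
APPEND 40: p_6 = 40·209497 + 17497 = 8397377, q_6 = 40·6729 + 562 = 269722 → 8397377/269722
APPEND 21: p_7 = 21·8397377 + 209497 = 176554414, q_7 = 21·269722 + 6729 = 5670891 → 176554414/5670891
APPEND 41: p_8 = 41·176554414 + 8397377 = 7247128351, q_8 = 41·5670891 + 269722 = 232776253 → 7247128351/232776253
APPEND 20: p_9 = 20·7247128351 + 176554414 = 145119121434, q_9 = 20·232776253 + 5670891 = 4661195951 → 145119121434/4661195951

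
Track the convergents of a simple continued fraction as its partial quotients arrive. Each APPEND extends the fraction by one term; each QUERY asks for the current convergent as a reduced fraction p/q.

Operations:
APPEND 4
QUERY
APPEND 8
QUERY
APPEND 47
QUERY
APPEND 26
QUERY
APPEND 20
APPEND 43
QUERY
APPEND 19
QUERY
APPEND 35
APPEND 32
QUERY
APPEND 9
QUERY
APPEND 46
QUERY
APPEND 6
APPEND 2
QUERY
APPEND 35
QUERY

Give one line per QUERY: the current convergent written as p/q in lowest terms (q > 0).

4/1
33/8
1555/377
40463/9810
34905508/8462621
664015467/160986376
745478314763/180736531368
6732580279720/1632271768093
310444171181883/75265237863646
4049239385923919/981712635763584
143592776114708183/34813165950675409

APPEND 4: p_0 = 4·1 + 0 = 4, q_0 = 4·0 + 1 = 1 → 4/1
APPEND 8: p_1 = 8·4 + 1 = 33, q_1 = 8·1 + 0 = 8 → 33/8
APPEND 47: p_2 = 47·33 + 4 = 1555, q_2 = 47·8 + 1 = 377 → 1555/377
APPEND 26: p_3 = 26·1555 + 33 = 40463, q_3 = 26·377 + 8 = 9810 → 40463/9810
APPEND 20: p_4 = 20·40463 + 1555 = 810815, q_4 = 20·9810 + 377 = 196577 → 810815/196577
APPEND 43: p_5 = 43·810815 + 40463 = 34905508, q_5 = 43·196577 + 9810 = 8462621 → 34905508/8462621
APPEND 19: p_6 = 19·34905508 + 810815 = 664015467, q_6 = 19·8462621 + 196577 = 160986376 → 664015467/160986376
APPEND 35: p_7 = 35·664015467 + 34905508 = 23275446853, q_7 = 35·160986376 + 8462621 = 5642985781 → 23275446853/5642985781
APPEND 32: p_8 = 32·23275446853 + 664015467 = 745478314763, q_8 = 32·5642985781 + 160986376 = 180736531368 → 745478314763/180736531368
APPEND 9: p_9 = 9·745478314763 + 23275446853 = 6732580279720, q_9 = 9·180736531368 + 5642985781 = 1632271768093 → 6732580279720/1632271768093
APPEND 46: p_10 = 46·6732580279720 + 745478314763 = 310444171181883, q_10 = 46·1632271768093 + 180736531368 = 75265237863646 → 310444171181883/75265237863646
APPEND 6: p_11 = 6·310444171181883 + 6732580279720 = 1869397607371018, q_11 = 6·75265237863646 + 1632271768093 = 453223698949969 → 1869397607371018/453223698949969
APPEND 2: p_12 = 2·1869397607371018 + 310444171181883 = 4049239385923919, q_12 = 2·453223698949969 + 75265237863646 = 981712635763584 → 4049239385923919/981712635763584
APPEND 35: p_13 = 35·4049239385923919 + 1869397607371018 = 143592776114708183, q_13 = 35·981712635763584 + 453223698949969 = 34813165950675409 → 143592776114708183/34813165950675409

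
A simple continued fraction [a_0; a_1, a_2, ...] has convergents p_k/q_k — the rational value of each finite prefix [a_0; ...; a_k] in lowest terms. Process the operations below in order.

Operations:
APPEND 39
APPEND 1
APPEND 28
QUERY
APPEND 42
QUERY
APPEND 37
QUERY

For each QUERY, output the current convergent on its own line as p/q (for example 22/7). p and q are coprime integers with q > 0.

1159/29
48718/1219
1803725/45132

APPEND 39: p_0 = 39·1 + 0 = 39, q_0 = 39·0 + 1 = 1 → 39/1
APPEND 1: p_1 = 1·39 + 1 = 40, q_1 = 1·1 + 0 = 1 → 40/1
APPEND 28: p_2 = 28·40 + 39 = 1159, q_2 = 28·1 + 1 = 29 → 1159/29
APPEND 42: p_3 = 42·1159 + 40 = 48718, q_3 = 42·29 + 1 = 1219 → 48718/1219
APPEND 37: p_4 = 37·48718 + 1159 = 1803725, q_4 = 37·1219 + 29 = 45132 → 1803725/45132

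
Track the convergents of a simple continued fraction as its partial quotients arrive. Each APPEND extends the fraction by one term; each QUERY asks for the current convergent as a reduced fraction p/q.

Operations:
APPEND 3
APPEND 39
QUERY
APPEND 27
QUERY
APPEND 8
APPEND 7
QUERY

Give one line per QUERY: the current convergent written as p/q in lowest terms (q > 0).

APPEND 3: p_0 = 3·1 + 0 = 3, q_0 = 3·0 + 1 = 1 → 3/1
APPEND 39: p_1 = 39·3 + 1 = 118, q_1 = 39·1 + 0 = 39 → 118/39
APPEND 27: p_2 = 27·118 + 3 = 3189, q_2 = 27·39 + 1 = 1054 → 3189/1054
APPEND 8: p_3 = 8·3189 + 118 = 25630, q_3 = 8·1054 + 39 = 8471 → 25630/8471
APPEND 7: p_4 = 7·25630 + 3189 = 182599, q_4 = 7·8471 + 1054 = 60351 → 182599/60351

118/39
3189/1054
182599/60351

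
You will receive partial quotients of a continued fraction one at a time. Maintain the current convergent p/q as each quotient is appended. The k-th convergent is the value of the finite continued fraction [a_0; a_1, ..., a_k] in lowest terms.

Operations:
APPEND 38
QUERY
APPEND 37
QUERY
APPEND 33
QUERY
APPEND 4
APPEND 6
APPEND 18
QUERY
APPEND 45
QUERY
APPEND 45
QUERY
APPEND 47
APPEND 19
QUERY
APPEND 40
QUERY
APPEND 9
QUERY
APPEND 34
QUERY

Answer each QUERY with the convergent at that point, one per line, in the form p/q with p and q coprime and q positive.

APPEND 38: p_0 = 38·1 + 0 = 38, q_0 = 38·0 + 1 = 1 → 38/1
APPEND 37: p_1 = 37·38 + 1 = 1407, q_1 = 37·1 + 0 = 37 → 1407/37
APPEND 33: p_2 = 33·1407 + 38 = 46469, q_2 = 33·37 + 1 = 1222 → 46469/1222
APPEND 4: p_3 = 4·46469 + 1407 = 187283, q_3 = 4·1222 + 37 = 4925 → 187283/4925
APPEND 6: p_4 = 6·187283 + 46469 = 1170167, q_4 = 6·4925 + 1222 = 30772 → 1170167/30772
APPEND 18: p_5 = 18·1170167 + 187283 = 21250289, q_5 = 18·30772 + 4925 = 558821 → 21250289/558821
APPEND 45: p_6 = 45·21250289 + 1170167 = 957433172, q_6 = 45·558821 + 30772 = 25177717 → 957433172/25177717
APPEND 45: p_7 = 45·957433172 + 21250289 = 43105743029, q_7 = 45·25177717 + 558821 = 1133556086 → 43105743029/1133556086
APPEND 47: p_8 = 47·43105743029 + 957433172 = 2026927355535, q_8 = 47·1133556086 + 25177717 = 53302313759 → 2026927355535/53302313759
APPEND 19: p_9 = 19·2026927355535 + 43105743029 = 38554725498194, q_9 = 19·53302313759 + 1133556086 = 1013877517507 → 38554725498194/1013877517507
APPEND 40: p_10 = 40·38554725498194 + 2026927355535 = 1544215947283295, q_10 = 40·1013877517507 + 53302313759 = 40608403014039 → 1544215947283295/40608403014039
APPEND 9: p_11 = 9·1544215947283295 + 38554725498194 = 13936498251047849, q_11 = 9·40608403014039 + 1013877517507 = 366489504643858 → 13936498251047849/366489504643858
APPEND 34: p_12 = 34·13936498251047849 + 1544215947283295 = 475385156482910161, q_12 = 34·366489504643858 + 40608403014039 = 12501251560905211 → 475385156482910161/12501251560905211

38/1
1407/37
46469/1222
21250289/558821
957433172/25177717
43105743029/1133556086
38554725498194/1013877517507
1544215947283295/40608403014039
13936498251047849/366489504643858
475385156482910161/12501251560905211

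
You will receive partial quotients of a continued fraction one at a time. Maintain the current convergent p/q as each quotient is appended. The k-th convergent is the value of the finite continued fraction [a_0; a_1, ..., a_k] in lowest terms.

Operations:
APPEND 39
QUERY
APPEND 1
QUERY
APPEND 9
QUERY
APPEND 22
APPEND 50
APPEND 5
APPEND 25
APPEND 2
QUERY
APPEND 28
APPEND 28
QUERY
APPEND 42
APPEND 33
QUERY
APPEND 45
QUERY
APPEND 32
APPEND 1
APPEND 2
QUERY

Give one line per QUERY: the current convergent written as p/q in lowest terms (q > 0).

APPEND 39: p_0 = 39·1 + 0 = 39, q_0 = 39·0 + 1 = 1 → 39/1
APPEND 1: p_1 = 1·39 + 1 = 40, q_1 = 1·1 + 0 = 1 → 40/1
APPEND 9: p_2 = 9·40 + 39 = 399, q_2 = 9·1 + 1 = 10 → 399/10
APPEND 22: p_3 = 22·399 + 40 = 8818, q_3 = 22·10 + 1 = 221 → 8818/221
APPEND 50: p_4 = 50·8818 + 399 = 441299, q_4 = 50·221 + 10 = 11060 → 441299/11060
APPEND 5: p_5 = 5·441299 + 8818 = 2215313, q_5 = 5·11060 + 221 = 55521 → 2215313/55521
APPEND 25: p_6 = 25·2215313 + 441299 = 55824124, q_6 = 25·55521 + 11060 = 1399085 → 55824124/1399085
APPEND 2: p_7 = 2·55824124 + 2215313 = 113863561, q_7 = 2·1399085 + 55521 = 2853691 → 113863561/2853691
APPEND 28: p_8 = 28·113863561 + 55824124 = 3244003832, q_8 = 28·2853691 + 1399085 = 81302433 → 3244003832/81302433
APPEND 28: p_9 = 28·3244003832 + 113863561 = 90945970857, q_9 = 28·81302433 + 2853691 = 2279321815 → 90945970857/2279321815
APPEND 42: p_10 = 42·90945970857 + 3244003832 = 3822974779826, q_10 = 42·2279321815 + 81302433 = 95812818663 → 3822974779826/95812818663
APPEND 33: p_11 = 33·3822974779826 + 90945970857 = 126249113705115, q_11 = 33·95812818663 + 2279321815 = 3164102337694 → 126249113705115/3164102337694
APPEND 45: p_12 = 45·126249113705115 + 3822974779826 = 5685033091510001, q_12 = 45·3164102337694 + 95812818663 = 142480418014893 → 5685033091510001/142480418014893
APPEND 32: p_13 = 32·5685033091510001 + 126249113705115 = 182047308042025147, q_13 = 32·142480418014893 + 3164102337694 = 4562537478814270 → 182047308042025147/4562537478814270
APPEND 1: p_14 = 1·182047308042025147 + 5685033091510001 = 187732341133535148, q_14 = 1·4562537478814270 + 142480418014893 = 4705017896829163 → 187732341133535148/4705017896829163
APPEND 2: p_15 = 2·187732341133535148 + 182047308042025147 = 557511990309095443, q_15 = 2·4705017896829163 + 4562537478814270 = 13972573272472596 → 557511990309095443/13972573272472596

39/1
40/1
399/10
113863561/2853691
90945970857/2279321815
126249113705115/3164102337694
5685033091510001/142480418014893
557511990309095443/13972573272472596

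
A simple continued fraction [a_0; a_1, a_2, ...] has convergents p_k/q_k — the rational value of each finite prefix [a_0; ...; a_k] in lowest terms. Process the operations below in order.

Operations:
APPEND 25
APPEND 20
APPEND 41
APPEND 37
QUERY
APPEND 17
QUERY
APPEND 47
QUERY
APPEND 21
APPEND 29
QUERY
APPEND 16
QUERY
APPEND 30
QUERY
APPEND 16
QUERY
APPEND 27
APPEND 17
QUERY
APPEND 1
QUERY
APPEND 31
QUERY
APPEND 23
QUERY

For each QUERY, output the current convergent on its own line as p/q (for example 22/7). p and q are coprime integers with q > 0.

APPEND 25: p_0 = 25·1 + 0 = 25, q_0 = 25·0 + 1 = 1 → 25/1
APPEND 20: p_1 = 20·25 + 1 = 501, q_1 = 20·1 + 0 = 20 → 501/20
APPEND 41: p_2 = 41·501 + 25 = 20566, q_2 = 41·20 + 1 = 821 → 20566/821
APPEND 37: p_3 = 37·20566 + 501 = 761443, q_3 = 37·821 + 20 = 30397 → 761443/30397
APPEND 17: p_4 = 17·761443 + 20566 = 12965097, q_4 = 17·30397 + 821 = 517570 → 12965097/517570
APPEND 47: p_5 = 47·12965097 + 761443 = 610121002, q_5 = 47·517570 + 30397 = 24356187 → 610121002/24356187
APPEND 21: p_6 = 21·610121002 + 12965097 = 12825506139, q_6 = 21·24356187 + 517570 = 511997497 → 12825506139/511997497
APPEND 29: p_7 = 29·12825506139 + 610121002 = 372549799033, q_7 = 29·511997497 + 24356187 = 14872283600 → 372549799033/14872283600
APPEND 16: p_8 = 16·372549799033 + 12825506139 = 5973622290667, q_8 = 16·14872283600 + 511997497 = 238468535097 → 5973622290667/238468535097
APPEND 30: p_9 = 30·5973622290667 + 372549799033 = 179581218519043, q_9 = 30·238468535097 + 14872283600 = 7168928336510 → 179581218519043/7168928336510
APPEND 16: p_10 = 16·179581218519043 + 5973622290667 = 2879273118595355, q_10 = 16·7168928336510 + 238468535097 = 114941321919257 → 2879273118595355/114941321919257
APPEND 27: p_11 = 27·2879273118595355 + 179581218519043 = 77919955420593628, q_11 = 27·114941321919257 + 7168928336510 = 3110584620156449 → 77919955420593628/3110584620156449
APPEND 17: p_12 = 17·77919955420593628 + 2879273118595355 = 1327518515268687031, q_12 = 17·3110584620156449 + 114941321919257 = 52994879864578890 → 1327518515268687031/52994879864578890
APPEND 1: p_13 = 1·1327518515268687031 + 77919955420593628 = 1405438470689280659, q_13 = 1·52994879864578890 + 3110584620156449 = 56105464484735339 → 1405438470689280659/56105464484735339
APPEND 31: p_14 = 31·1405438470689280659 + 1327518515268687031 = 44896111106636387460, q_14 = 31·56105464484735339 + 52994879864578890 = 1792264278891374399 → 44896111106636387460/1792264278891374399
APPEND 23: p_15 = 23·44896111106636387460 + 1405438470689280659 = 1034015993923326192239, q_15 = 23·1792264278891374399 + 56105464484735339 = 41278183878986346516 → 1034015993923326192239/41278183878986346516

761443/30397
12965097/517570
610121002/24356187
372549799033/14872283600
5973622290667/238468535097
179581218519043/7168928336510
2879273118595355/114941321919257
1327518515268687031/52994879864578890
1405438470689280659/56105464484735339
44896111106636387460/1792264278891374399
1034015993923326192239/41278183878986346516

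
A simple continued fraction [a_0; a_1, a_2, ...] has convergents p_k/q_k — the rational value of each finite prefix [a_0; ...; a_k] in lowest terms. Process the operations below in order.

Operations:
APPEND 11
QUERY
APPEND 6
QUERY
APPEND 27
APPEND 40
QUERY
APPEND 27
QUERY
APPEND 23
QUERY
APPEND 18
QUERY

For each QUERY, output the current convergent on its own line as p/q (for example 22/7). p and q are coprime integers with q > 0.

APPEND 11: p_0 = 11·1 + 0 = 11, q_0 = 11·0 + 1 = 1 → 11/1
APPEND 6: p_1 = 6·11 + 1 = 67, q_1 = 6·1 + 0 = 6 → 67/6
APPEND 27: p_2 = 27·67 + 11 = 1820, q_2 = 27·6 + 1 = 163 → 1820/163
APPEND 40: p_3 = 40·1820 + 67 = 72867, q_3 = 40·163 + 6 = 6526 → 72867/6526
APPEND 27: p_4 = 27·72867 + 1820 = 1969229, q_4 = 27·6526 + 163 = 176365 → 1969229/176365
APPEND 23: p_5 = 23·1969229 + 72867 = 45365134, q_5 = 23·176365 + 6526 = 4062921 → 45365134/4062921
APPEND 18: p_6 = 18·45365134 + 1969229 = 818541641, q_6 = 18·4062921 + 176365 = 73308943 → 818541641/73308943

11/1
67/6
72867/6526
1969229/176365
45365134/4062921
818541641/73308943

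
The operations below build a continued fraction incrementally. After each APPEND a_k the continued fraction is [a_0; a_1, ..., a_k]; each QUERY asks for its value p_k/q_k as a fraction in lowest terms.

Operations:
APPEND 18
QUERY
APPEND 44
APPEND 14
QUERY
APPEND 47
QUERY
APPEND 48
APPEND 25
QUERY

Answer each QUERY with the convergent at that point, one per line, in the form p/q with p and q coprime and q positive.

APPEND 18: p_0 = 18·1 + 0 = 18, q_0 = 18·0 + 1 = 1 → 18/1
APPEND 44: p_1 = 44·18 + 1 = 793, q_1 = 44·1 + 0 = 44 → 793/44
APPEND 14: p_2 = 14·793 + 18 = 11120, q_2 = 14·44 + 1 = 617 → 11120/617
APPEND 47: p_3 = 47·11120 + 793 = 523433, q_3 = 47·617 + 44 = 29043 → 523433/29043
APPEND 48: p_4 = 48·523433 + 11120 = 25135904, q_4 = 48·29043 + 617 = 1394681 → 25135904/1394681
APPEND 25: p_5 = 25·25135904 + 523433 = 628921033, q_5 = 25·1394681 + 29043 = 34896068 → 628921033/34896068

18/1
11120/617
523433/29043
628921033/34896068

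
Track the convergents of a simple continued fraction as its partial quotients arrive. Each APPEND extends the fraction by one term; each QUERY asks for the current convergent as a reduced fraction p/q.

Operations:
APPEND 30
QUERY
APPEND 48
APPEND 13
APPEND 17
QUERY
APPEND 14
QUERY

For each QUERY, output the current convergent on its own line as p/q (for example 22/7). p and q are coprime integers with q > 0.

APPEND 30: p_0 = 30·1 + 0 = 30, q_0 = 30·0 + 1 = 1 → 30/1
APPEND 48: p_1 = 48·30 + 1 = 1441, q_1 = 48·1 + 0 = 48 → 1441/48
APPEND 13: p_2 = 13·1441 + 30 = 18763, q_2 = 13·48 + 1 = 625 → 18763/625
APPEND 17: p_3 = 17·18763 + 1441 = 320412, q_3 = 17·625 + 48 = 10673 → 320412/10673
APPEND 14: p_4 = 14·320412 + 18763 = 4504531, q_4 = 14·10673 + 625 = 150047 → 4504531/150047

30/1
320412/10673
4504531/150047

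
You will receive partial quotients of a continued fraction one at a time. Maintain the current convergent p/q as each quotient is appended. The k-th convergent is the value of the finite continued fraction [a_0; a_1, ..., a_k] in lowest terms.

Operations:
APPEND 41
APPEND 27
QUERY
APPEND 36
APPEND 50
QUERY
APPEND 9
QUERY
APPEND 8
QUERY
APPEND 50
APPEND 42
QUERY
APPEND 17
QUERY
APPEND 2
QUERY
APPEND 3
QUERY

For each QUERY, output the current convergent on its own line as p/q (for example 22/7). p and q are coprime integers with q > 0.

1108/27
1997558/48677
18017951/439066
146141166/3561205
307799343708/7500532477
5239913919287/127687551425
10787627182282/262875635327
37602795466133/916314457406

APPEND 41: p_0 = 41·1 + 0 = 41, q_0 = 41·0 + 1 = 1 → 41/1
APPEND 27: p_1 = 27·41 + 1 = 1108, q_1 = 27·1 + 0 = 27 → 1108/27
APPEND 36: p_2 = 36·1108 + 41 = 39929, q_2 = 36·27 + 1 = 973 → 39929/973
APPEND 50: p_3 = 50·39929 + 1108 = 1997558, q_3 = 50·973 + 27 = 48677 → 1997558/48677
APPEND 9: p_4 = 9·1997558 + 39929 = 18017951, q_4 = 9·48677 + 973 = 439066 → 18017951/439066
APPEND 8: p_5 = 8·18017951 + 1997558 = 146141166, q_5 = 8·439066 + 48677 = 3561205 → 146141166/3561205
APPEND 50: p_6 = 50·146141166 + 18017951 = 7325076251, q_6 = 50·3561205 + 439066 = 178499316 → 7325076251/178499316
APPEND 42: p_7 = 42·7325076251 + 146141166 = 307799343708, q_7 = 42·178499316 + 3561205 = 7500532477 → 307799343708/7500532477
APPEND 17: p_8 = 17·307799343708 + 7325076251 = 5239913919287, q_8 = 17·7500532477 + 178499316 = 127687551425 → 5239913919287/127687551425
APPEND 2: p_9 = 2·5239913919287 + 307799343708 = 10787627182282, q_9 = 2·127687551425 + 7500532477 = 262875635327 → 10787627182282/262875635327
APPEND 3: p_10 = 3·10787627182282 + 5239913919287 = 37602795466133, q_10 = 3·262875635327 + 127687551425 = 916314457406 → 37602795466133/916314457406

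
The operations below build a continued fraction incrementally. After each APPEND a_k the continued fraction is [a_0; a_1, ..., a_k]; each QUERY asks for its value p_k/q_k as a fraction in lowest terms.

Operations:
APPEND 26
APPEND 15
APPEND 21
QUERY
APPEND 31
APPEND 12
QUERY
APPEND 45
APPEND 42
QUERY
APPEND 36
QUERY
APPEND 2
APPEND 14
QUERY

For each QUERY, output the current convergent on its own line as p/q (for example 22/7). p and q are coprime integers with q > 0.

APPEND 26: p_0 = 26·1 + 0 = 26, q_0 = 26·0 + 1 = 1 → 26/1
APPEND 15: p_1 = 15·26 + 1 = 391, q_1 = 15·1 + 0 = 15 → 391/15
APPEND 21: p_2 = 21·391 + 26 = 8237, q_2 = 21·15 + 1 = 316 → 8237/316
APPEND 31: p_3 = 31·8237 + 391 = 255738, q_3 = 31·316 + 15 = 9811 → 255738/9811
APPEND 12: p_4 = 12·255738 + 8237 = 3077093, q_4 = 12·9811 + 316 = 118048 → 3077093/118048
APPEND 45: p_5 = 45·3077093 + 255738 = 138724923, q_5 = 45·118048 + 9811 = 5321971 → 138724923/5321971
APPEND 42: p_6 = 42·138724923 + 3077093 = 5829523859, q_6 = 42·5321971 + 118048 = 223640830 → 5829523859/223640830
APPEND 36: p_7 = 36·5829523859 + 138724923 = 210001583847, q_7 = 36·223640830 + 5321971 = 8056391851 → 210001583847/8056391851
APPEND 2: p_8 = 2·210001583847 + 5829523859 = 425832691553, q_8 = 2·8056391851 + 223640830 = 16336424532 → 425832691553/16336424532
APPEND 14: p_9 = 14·425832691553 + 210001583847 = 6171659265589, q_9 = 14·16336424532 + 8056391851 = 236766335299 → 6171659265589/236766335299

8237/316
3077093/118048
5829523859/223640830
210001583847/8056391851
6171659265589/236766335299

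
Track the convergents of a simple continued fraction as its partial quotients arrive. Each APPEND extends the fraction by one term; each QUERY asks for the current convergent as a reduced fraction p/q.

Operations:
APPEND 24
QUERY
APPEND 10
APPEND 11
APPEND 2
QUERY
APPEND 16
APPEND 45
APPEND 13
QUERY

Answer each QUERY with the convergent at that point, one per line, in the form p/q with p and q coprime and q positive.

24/1
5591/232
54061449/2243294

APPEND 24: p_0 = 24·1 + 0 = 24, q_0 = 24·0 + 1 = 1 → 24/1
APPEND 10: p_1 = 10·24 + 1 = 241, q_1 = 10·1 + 0 = 10 → 241/10
APPEND 11: p_2 = 11·241 + 24 = 2675, q_2 = 11·10 + 1 = 111 → 2675/111
APPEND 2: p_3 = 2·2675 + 241 = 5591, q_3 = 2·111 + 10 = 232 → 5591/232
APPEND 16: p_4 = 16·5591 + 2675 = 92131, q_4 = 16·232 + 111 = 3823 → 92131/3823
APPEND 45: p_5 = 45·92131 + 5591 = 4151486, q_5 = 45·3823 + 232 = 172267 → 4151486/172267
APPEND 13: p_6 = 13·4151486 + 92131 = 54061449, q_6 = 13·172267 + 3823 = 2243294 → 54061449/2243294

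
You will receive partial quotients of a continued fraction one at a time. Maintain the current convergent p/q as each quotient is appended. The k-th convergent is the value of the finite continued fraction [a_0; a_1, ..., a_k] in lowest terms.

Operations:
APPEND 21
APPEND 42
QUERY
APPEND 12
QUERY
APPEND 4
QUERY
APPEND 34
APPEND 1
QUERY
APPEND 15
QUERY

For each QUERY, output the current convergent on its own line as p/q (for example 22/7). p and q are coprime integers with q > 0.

APPEND 21: p_0 = 21·1 + 0 = 21, q_0 = 21·0 + 1 = 1 → 21/1
APPEND 42: p_1 = 42·21 + 1 = 883, q_1 = 42·1 + 0 = 42 → 883/42
APPEND 12: p_2 = 12·883 + 21 = 10617, q_2 = 12·42 + 1 = 505 → 10617/505
APPEND 4: p_3 = 4·10617 + 883 = 43351, q_3 = 4·505 + 42 = 2062 → 43351/2062
APPEND 34: p_4 = 34·43351 + 10617 = 1484551, q_4 = 34·2062 + 505 = 70613 → 1484551/70613
APPEND 1: p_5 = 1·1484551 + 43351 = 1527902, q_5 = 1·70613 + 2062 = 72675 → 1527902/72675
APPEND 15: p_6 = 15·1527902 + 1484551 = 24403081, q_6 = 15·72675 + 70613 = 1160738 → 24403081/1160738

883/42
10617/505
43351/2062
1527902/72675
24403081/1160738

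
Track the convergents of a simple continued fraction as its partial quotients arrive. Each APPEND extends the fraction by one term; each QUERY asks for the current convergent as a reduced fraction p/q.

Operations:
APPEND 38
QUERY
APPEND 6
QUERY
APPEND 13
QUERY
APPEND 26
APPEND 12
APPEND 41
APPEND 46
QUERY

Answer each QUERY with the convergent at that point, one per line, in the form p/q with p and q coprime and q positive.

APPEND 38: p_0 = 38·1 + 0 = 38, q_0 = 38·0 + 1 = 1 → 38/1
APPEND 6: p_1 = 6·38 + 1 = 229, q_1 = 6·1 + 0 = 6 → 229/6
APPEND 13: p_2 = 13·229 + 38 = 3015, q_2 = 13·6 + 1 = 79 → 3015/79
APPEND 26: p_3 = 26·3015 + 229 = 78619, q_3 = 26·79 + 6 = 2060 → 78619/2060
APPEND 12: p_4 = 12·78619 + 3015 = 946443, q_4 = 12·2060 + 79 = 24799 → 946443/24799
APPEND 41: p_5 = 41·946443 + 78619 = 38882782, q_5 = 41·24799 + 2060 = 1018819 → 38882782/1018819
APPEND 46: p_6 = 46·38882782 + 946443 = 1789554415, q_6 = 46·1018819 + 24799 = 46890473 → 1789554415/46890473

38/1
229/6
3015/79
1789554415/46890473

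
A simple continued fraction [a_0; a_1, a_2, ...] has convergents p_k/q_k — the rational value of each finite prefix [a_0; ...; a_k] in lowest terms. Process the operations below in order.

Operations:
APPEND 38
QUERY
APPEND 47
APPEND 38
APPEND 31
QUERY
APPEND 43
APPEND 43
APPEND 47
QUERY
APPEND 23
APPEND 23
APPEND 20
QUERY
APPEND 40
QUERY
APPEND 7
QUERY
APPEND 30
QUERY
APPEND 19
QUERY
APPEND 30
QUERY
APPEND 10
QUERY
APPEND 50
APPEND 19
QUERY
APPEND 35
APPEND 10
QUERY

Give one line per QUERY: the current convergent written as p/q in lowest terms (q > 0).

APPEND 38: p_0 = 38·1 + 0 = 38, q_0 = 38·0 + 1 = 1 → 38/1
APPEND 47: p_1 = 47·38 + 1 = 1787, q_1 = 47·1 + 0 = 47 → 1787/47
APPEND 38: p_2 = 38·1787 + 38 = 67944, q_2 = 38·47 + 1 = 1787 → 67944/1787
APPEND 31: p_3 = 31·67944 + 1787 = 2108051, q_3 = 31·1787 + 47 = 55444 → 2108051/55444
APPEND 43: p_4 = 43·2108051 + 67944 = 90714137, q_4 = 43·55444 + 1787 = 2385879 → 90714137/2385879
APPEND 43: p_5 = 43·90714137 + 2108051 = 3902815942, q_5 = 43·2385879 + 55444 = 102648241 → 3902815942/102648241
APPEND 47: p_6 = 47·3902815942 + 90714137 = 183523063411, q_6 = 47·102648241 + 2385879 = 4826853206 → 183523063411/4826853206
APPEND 23: p_7 = 23·183523063411 + 3902815942 = 4224933274395, q_7 = 23·4826853206 + 102648241 = 111120271979 → 4224933274395/111120271979
APPEND 23: p_8 = 23·4224933274395 + 183523063411 = 97356988374496, q_8 = 23·111120271979 + 4826853206 = 2560593108723 → 97356988374496/2560593108723
APPEND 20: p_9 = 20·97356988374496 + 4224933274395 = 1951364700764315, q_9 = 20·2560593108723 + 111120271979 = 51322982446439 → 1951364700764315/51322982446439
APPEND 40: p_10 = 40·1951364700764315 + 97356988374496 = 78151945018947096, q_10 = 40·51322982446439 + 2560593108723 = 2055479890966283 → 78151945018947096/2055479890966283
APPEND 7: p_11 = 7·78151945018947096 + 1951364700764315 = 549014979833393987, q_11 = 7·2055479890966283 + 51322982446439 = 14439682219210420 → 549014979833393987/14439682219210420
APPEND 30: p_12 = 30·549014979833393987 + 78151945018947096 = 16548601340020766706, q_12 = 30·14439682219210420 + 2055479890966283 = 435245946467278883 → 16548601340020766706/435245946467278883
APPEND 19: p_13 = 19·16548601340020766706 + 549014979833393987 = 314972440440227961401, q_13 = 19·435245946467278883 + 14439682219210420 = 8284112665097509197 → 314972440440227961401/8284112665097509197
APPEND 30: p_14 = 30·314972440440227961401 + 16548601340020766706 = 9465721814546859608736, q_14 = 30·8284112665097509197 + 435245946467278883 = 248958625899392554793 → 9465721814546859608736/248958625899392554793
APPEND 10: p_15 = 10·9465721814546859608736 + 314972440440227961401 = 94972190585908824048761, q_15 = 10·248958625899392554793 + 8284112665097509197 = 2497870371659023057127 → 94972190585908824048761/2497870371659023057127
APPEND 50: p_16 = 50·94972190585908824048761 + 9465721814546859608736 = 4758075251109988062046786, q_16 = 50·2497870371659023057127 + 248958625899392554793 = 125142477208850545411143 → 4758075251109988062046786/125142477208850545411143
APPEND 19: p_17 = 19·4758075251109988062046786 + 94972190585908824048761 = 90498401961675682002937695, q_17 = 19·125142477208850545411143 + 2497870371659023057127 = 2380204937339819385868844 → 90498401961675682002937695/2380204937339819385868844
APPEND 35: p_18 = 35·90498401961675682002937695 + 4758075251109988062046786 = 3172202143909758858164866111, q_18 = 35·2380204937339819385868844 + 125142477208850545411143 = 83432315284102529050820683 → 3172202143909758858164866111/83432315284102529050820683
APPEND 10: p_19 = 10·3172202143909758858164866111 + 90498401961675682002937695 = 31812519841059264263651598805, q_19 = 10·83432315284102529050820683 + 2380204937339819385868844 = 836703357778365109894075674 → 31812519841059264263651598805/836703357778365109894075674

38/1
2108051/55444
183523063411/4826853206
1951364700764315/51322982446439
78151945018947096/2055479890966283
549014979833393987/14439682219210420
16548601340020766706/435245946467278883
314972440440227961401/8284112665097509197
9465721814546859608736/248958625899392554793
94972190585908824048761/2497870371659023057127
90498401961675682002937695/2380204937339819385868844
31812519841059264263651598805/836703357778365109894075674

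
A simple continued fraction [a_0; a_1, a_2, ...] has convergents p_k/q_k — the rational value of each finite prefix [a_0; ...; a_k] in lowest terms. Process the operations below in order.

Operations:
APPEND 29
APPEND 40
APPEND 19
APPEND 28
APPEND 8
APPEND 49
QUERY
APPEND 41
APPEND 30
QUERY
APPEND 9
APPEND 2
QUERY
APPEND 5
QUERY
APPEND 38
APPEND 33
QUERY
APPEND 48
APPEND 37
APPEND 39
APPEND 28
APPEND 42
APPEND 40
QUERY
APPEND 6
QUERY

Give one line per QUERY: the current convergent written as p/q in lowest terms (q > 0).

APPEND 29: p_0 = 29·1 + 0 = 29, q_0 = 29·0 + 1 = 1 → 29/1
APPEND 40: p_1 = 40·29 + 1 = 1161, q_1 = 40·1 + 0 = 40 → 1161/40
APPEND 19: p_2 = 19·1161 + 29 = 22088, q_2 = 19·40 + 1 = 761 → 22088/761
APPEND 28: p_3 = 28·22088 + 1161 = 619625, q_3 = 28·761 + 40 = 21348 → 619625/21348
APPEND 8: p_4 = 8·619625 + 22088 = 4979088, q_4 = 8·21348 + 761 = 171545 → 4979088/171545
APPEND 49: p_5 = 49·4979088 + 619625 = 244594937, q_5 = 49·171545 + 21348 = 8427053 → 244594937/8427053
APPEND 41: p_6 = 41·244594937 + 4979088 = 10033371505, q_6 = 41·8427053 + 171545 = 345680718 → 10033371505/345680718
APPEND 30: p_7 = 30·10033371505 + 244594937 = 301245740087, q_7 = 30·345680718 + 8427053 = 10378848593 → 301245740087/10378848593
APPEND 9: p_8 = 9·301245740087 + 10033371505 = 2721245032288, q_8 = 9·10378848593 + 345680718 = 93755318055 → 2721245032288/93755318055
APPEND 2: p_9 = 2·2721245032288 + 301245740087 = 5743735804663, q_9 = 2·93755318055 + 10378848593 = 197889484703 → 5743735804663/197889484703
APPEND 5: p_10 = 5·5743735804663 + 2721245032288 = 31439924055603, q_10 = 5·197889484703 + 93755318055 = 1083202741570 → 31439924055603/1083202741570
APPEND 38: p_11 = 38·31439924055603 + 5743735804663 = 1200460849917577, q_11 = 38·1083202741570 + 197889484703 = 41359593664363 → 1200460849917577/41359593664363
APPEND 33: p_12 = 33·1200460849917577 + 31439924055603 = 39646647971335644, q_12 = 33·41359593664363 + 1083202741570 = 1365949793665549 → 39646647971335644/1365949793665549
APPEND 48: p_13 = 48·39646647971335644 + 1200460849917577 = 1904239563474028489, q_13 = 48·1365949793665549 + 41359593664363 = 65606949689610715 → 1904239563474028489/65606949689610715
APPEND 37: p_14 = 37·1904239563474028489 + 39646647971335644 = 70496510496510389737, q_14 = 37·65606949689610715 + 1365949793665549 = 2428823088309262004 → 70496510496510389737/2428823088309262004
APPEND 39: p_15 = 39·70496510496510389737 + 1904239563474028489 = 2751268148927379228232, q_15 = 39·2428823088309262004 + 65606949689610715 = 94789707393750828871 → 2751268148927379228232/94789707393750828871
APPEND 28: p_16 = 28·2751268148927379228232 + 70496510496510389737 = 77106004680463128780233, q_16 = 28·94789707393750828871 + 2428823088309262004 = 2656540630113332470392 → 77106004680463128780233/2656540630113332470392
APPEND 42: p_17 = 42·77106004680463128780233 + 2751268148927379228232 = 3241203464728378787998018, q_17 = 42·2656540630113332470392 + 94789707393750828871 = 111669496172153714585335 → 3241203464728378787998018/111669496172153714585335
APPEND 40: p_18 = 40·3241203464728378787998018 + 77106004680463128780233 = 129725244593815614648700953, q_18 = 40·111669496172153714585335 + 2656540630113332470392 = 4469436387516261915883792 → 129725244593815614648700953/4469436387516261915883792
APPEND 6: p_19 = 6·129725244593815614648700953 + 3241203464728378787998018 = 781592671027622066680203736, q_19 = 6·4469436387516261915883792 + 111669496172153714585335 = 26928287821269725209888087 → 781592671027622066680203736/26928287821269725209888087

244594937/8427053
301245740087/10378848593
5743735804663/197889484703
31439924055603/1083202741570
39646647971335644/1365949793665549
129725244593815614648700953/4469436387516261915883792
781592671027622066680203736/26928287821269725209888087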